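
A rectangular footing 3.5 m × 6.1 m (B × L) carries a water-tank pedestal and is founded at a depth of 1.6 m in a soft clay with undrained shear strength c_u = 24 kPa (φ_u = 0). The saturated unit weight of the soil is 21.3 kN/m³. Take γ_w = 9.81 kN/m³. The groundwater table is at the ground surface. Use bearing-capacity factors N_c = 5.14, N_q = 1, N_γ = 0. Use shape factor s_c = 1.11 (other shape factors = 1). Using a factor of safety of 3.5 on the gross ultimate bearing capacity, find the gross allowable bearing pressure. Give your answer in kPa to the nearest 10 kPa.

q_all ≈ 40 kPa

With the water table at the surface the whole profile is submerged: γ' = 21.3 − 9.81 = 11.49 kN/m³, so q = γ'·D_f = 18.384 kPa.
q_ult = c·N_c·s_c + q·N_q
     = 24 × 5.14 × 1.11 + 18.384 × 1
     = 136.93 + 18.384 = 155.31 kPa.
q_all = 155.31 / 3.5 = 44.375 kPa.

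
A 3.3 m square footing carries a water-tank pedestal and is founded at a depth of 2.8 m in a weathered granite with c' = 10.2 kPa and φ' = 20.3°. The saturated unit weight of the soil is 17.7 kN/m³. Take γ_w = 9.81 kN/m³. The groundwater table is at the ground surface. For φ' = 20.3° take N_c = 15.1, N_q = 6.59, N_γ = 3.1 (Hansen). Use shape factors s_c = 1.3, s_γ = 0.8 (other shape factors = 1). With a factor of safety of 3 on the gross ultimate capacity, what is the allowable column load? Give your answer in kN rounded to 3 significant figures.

With the water table at the surface the whole profile is submerged: γ' = 17.7 − 9.81 = 7.89 kN/m³, so q = γ'·D_f = 22.092 kPa; the same γ' applies in the ½γBN_γ term.
q_ult = c·N_c·s_c + q·N_q + 0.5·γ·B·N_γ·s_γ
     = 10.2 × 15.1 × 1.3 + 22.092 × 6.59 + 0.5 × 7.89 × 3.3 × 3.1 × 0.8
     = 200.23 + 145.59 + 32.286 = 378.1 kPa.
Gross allowable pressure q_all = 378.1 / 3 = 126.03 kPa.
Footing area = 10.89 m², so allowable column load = 126.03 × 10.89 = 1372.5 kN.

P_all ≈ 1370 kN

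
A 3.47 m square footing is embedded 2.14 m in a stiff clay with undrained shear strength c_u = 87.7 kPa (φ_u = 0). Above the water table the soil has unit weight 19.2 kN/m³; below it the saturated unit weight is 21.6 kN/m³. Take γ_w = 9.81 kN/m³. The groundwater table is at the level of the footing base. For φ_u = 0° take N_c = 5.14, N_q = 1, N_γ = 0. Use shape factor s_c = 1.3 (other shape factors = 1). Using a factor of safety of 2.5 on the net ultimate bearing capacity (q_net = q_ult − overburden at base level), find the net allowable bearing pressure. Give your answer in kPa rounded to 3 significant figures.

q_all(net) ≈ 234 kPa

Overburden at base level: q = 19.2 × 2.14 = 41.088 kPa.
Cohesion term c·N_c·s_c = 87.7 × 5.14 × 1.3 = 586.01 kPa; surcharge term q·N_q = 41.088 × 1 = 41.088 kPa.
q_ult = 586.01 + 41.088 = 627.1 kPa.
q_net = 627.1 − 41.088 = 586.01 kPa.
q_all(net) = 586.01 / 2.5 = 234.4 kPa.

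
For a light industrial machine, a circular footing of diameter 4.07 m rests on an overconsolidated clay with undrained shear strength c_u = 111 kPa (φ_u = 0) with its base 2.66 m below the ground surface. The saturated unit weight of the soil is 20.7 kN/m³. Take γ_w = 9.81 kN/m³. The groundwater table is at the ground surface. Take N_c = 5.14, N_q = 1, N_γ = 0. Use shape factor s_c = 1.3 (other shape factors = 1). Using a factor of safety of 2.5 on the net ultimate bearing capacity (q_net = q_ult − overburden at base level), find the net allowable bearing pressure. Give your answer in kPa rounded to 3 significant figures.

q_all(net) ≈ 297 kPa

γ' = 20.7 − 9.81 = 10.89 kN/m³ (submerged throughout). q = 10.89 × 2.66 = 28.967 kPa.
c·N_c·s_c = 111 × 5.14 × 1.3 = 741.7 kPa
q·N_q = 28.967 × 1 = 28.967 kPa
q_ult = 741.7 + 28.967 = 770.67 kPa.
q_net = 770.67 − 28.967 = 741.7 kPa.
q_all(net) = 741.7 / 2.5 = 296.68 kPa.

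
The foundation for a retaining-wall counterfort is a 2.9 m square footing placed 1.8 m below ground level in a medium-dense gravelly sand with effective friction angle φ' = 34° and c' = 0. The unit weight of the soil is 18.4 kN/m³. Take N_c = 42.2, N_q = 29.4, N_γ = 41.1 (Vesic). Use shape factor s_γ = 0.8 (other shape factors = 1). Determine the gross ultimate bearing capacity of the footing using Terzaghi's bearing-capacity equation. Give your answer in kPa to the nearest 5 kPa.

Overburden at base level: q = 18.4 × 1.8 = 33.12 kPa.
Surcharge term q·N_q = 33.12 × 29.4 = 973.73 kPa; self-weight term 0.5·γ·B·N_γ·s_γ = 0.5 × 18.4 × 2.9 × 41.1 × 0.8 = 877.24 kPa.
q_ult = 973.73 + 877.24 = 1851 kPa.

q_ult ≈ 1850 kPa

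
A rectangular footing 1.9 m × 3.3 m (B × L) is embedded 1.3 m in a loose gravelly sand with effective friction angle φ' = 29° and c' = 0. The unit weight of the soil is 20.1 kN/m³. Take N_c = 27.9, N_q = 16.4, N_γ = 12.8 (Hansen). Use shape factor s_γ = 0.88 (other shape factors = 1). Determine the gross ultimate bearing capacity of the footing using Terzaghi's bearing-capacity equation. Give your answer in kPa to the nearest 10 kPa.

q = γ·D_f = 20.1 × 1.3 = 26.13 kPa.
q·N_q = 26.13 × 16.4 = 428.53 kPa
0.5·γ·B·N_γ·s_γ = 0.5 × 20.1 × 1.9 × 12.8 × 0.88 = 215.09 kPa
q_ult = 428.53 + 215.09 = 643.62 kPa.

q_ult ≈ 640 kPa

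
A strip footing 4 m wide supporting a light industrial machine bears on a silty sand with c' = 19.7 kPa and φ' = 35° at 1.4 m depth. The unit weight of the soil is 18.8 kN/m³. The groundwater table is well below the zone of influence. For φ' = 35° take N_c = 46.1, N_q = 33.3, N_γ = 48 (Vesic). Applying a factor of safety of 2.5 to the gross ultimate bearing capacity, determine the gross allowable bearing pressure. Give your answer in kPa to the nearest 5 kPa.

q_all ≈ 1435 kPa

Overburden at base level: q = 18.8 × 1.4 = 26.32 kPa.
Cohesion term c·N_c = 19.7 × 46.1 = 908.17 kPa; surcharge term q·N_q = 26.32 × 33.3 = 876.46 kPa; self-weight term 0.5·γ·B·N_γ = 0.5 × 18.8 × 4 × 48 = 1804.8 kPa.
q_ult = 908.17 + 876.46 + 1804.8 = 3589.4 kPa.
q_all = q_ult / FS = 3589.4 / 2.5 = 1435.8 kPa.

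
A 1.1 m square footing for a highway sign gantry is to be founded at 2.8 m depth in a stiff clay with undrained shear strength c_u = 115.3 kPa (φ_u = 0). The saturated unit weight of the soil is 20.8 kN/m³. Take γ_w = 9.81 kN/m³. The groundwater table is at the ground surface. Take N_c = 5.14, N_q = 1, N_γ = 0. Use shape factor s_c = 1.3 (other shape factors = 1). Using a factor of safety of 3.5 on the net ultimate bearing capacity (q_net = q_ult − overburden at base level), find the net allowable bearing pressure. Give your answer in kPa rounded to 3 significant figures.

γ' = 20.8 − 9.81 = 10.99 kN/m³ (submerged throughout). q = 10.99 × 2.8 = 30.772 kPa.
c·N_c·s_c = 115.3 × 5.14 × 1.3 = 770.43 kPa
q·N_q = 30.772 × 1 = 30.772 kPa
q_ult = 770.43 + 30.772 = 801.21 kPa.
q_net = 801.21 − 30.772 = 770.43 kPa.
q_all(net) = 770.43 / 3.5 = 220.12 kPa.

q_all(net) ≈ 220 kPa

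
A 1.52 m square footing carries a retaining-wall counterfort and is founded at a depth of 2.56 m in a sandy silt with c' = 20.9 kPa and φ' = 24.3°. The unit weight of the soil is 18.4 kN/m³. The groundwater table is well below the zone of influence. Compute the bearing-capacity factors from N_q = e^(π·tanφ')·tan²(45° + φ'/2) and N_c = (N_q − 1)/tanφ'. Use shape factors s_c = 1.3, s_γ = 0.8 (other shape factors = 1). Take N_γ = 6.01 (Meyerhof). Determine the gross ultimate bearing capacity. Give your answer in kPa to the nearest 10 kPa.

tan24.3° = 0.4515, so N_q = e^(π×0.4515)·tan²(57.15°) = 4.131 × 2.399 = 9.91.
N_c = (9.91 − 1)/tan24.3° = 19.73.
Effective surcharge at the founding depth q = γ·D_f = 18.4 × 2.56 = 47.104 kPa.
q_ult = c·N_c·s_c + q·N_q + 0.5·γ·B·N_γ·s_γ
     = 20.9 × 19.729 × 1.3 + 47.104 × 9.9081 + 0.5 × 18.4 × 1.52 × 6.01 × 0.8
     = 536.04 + 466.71 + 67.235 = 1070 kPa.

q_ult ≈ 1070 kPa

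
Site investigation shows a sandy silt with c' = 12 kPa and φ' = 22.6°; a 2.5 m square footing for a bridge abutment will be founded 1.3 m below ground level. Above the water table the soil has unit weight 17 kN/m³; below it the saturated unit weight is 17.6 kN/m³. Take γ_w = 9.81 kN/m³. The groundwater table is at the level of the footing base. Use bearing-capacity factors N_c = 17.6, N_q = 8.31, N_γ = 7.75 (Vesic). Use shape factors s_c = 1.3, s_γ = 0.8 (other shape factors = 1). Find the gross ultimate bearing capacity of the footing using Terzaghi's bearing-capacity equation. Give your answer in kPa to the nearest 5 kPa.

Overburden at base level: q = 17 × 1.3 = 22.1 kPa.
Below the base the soil is submerged, so the ½γBN_γ term uses γ' = 17.6 − 9.81 = 7.79 kN/m³.
Cohesion term c·N_c·s_c = 12 × 17.6 × 1.3 = 274.56 kPa; surcharge term q·N_q = 22.1 × 8.31 = 183.65 kPa; self-weight term 0.5·γ·B·N_γ·s_γ = 0.5 × 7.79 × 2.5 × 7.75 × 0.8 = 60.373 kPa.
q_ult = 274.56 + 183.65 + 60.373 = 518.58 kPa.

q_ult ≈ 520 kPa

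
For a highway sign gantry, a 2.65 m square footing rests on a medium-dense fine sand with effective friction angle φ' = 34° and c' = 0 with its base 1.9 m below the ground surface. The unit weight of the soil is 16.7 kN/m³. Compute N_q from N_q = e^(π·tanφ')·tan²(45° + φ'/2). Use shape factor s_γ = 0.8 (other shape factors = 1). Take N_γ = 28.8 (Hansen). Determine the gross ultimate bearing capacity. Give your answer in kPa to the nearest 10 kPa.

tan34° = 0.6745, so N_q = e^(π×0.6745)·tan²(62°) = 8.323 × 3.537 = 29.44.
Overburden at base level: q = 16.7 × 1.9 = 31.73 kPa.
Surcharge term q·N_q = 31.73 × 29.44 = 934.12 kPa; self-weight term 0.5·γ·B·N_γ·s_γ = 0.5 × 16.7 × 2.65 × 28.8 × 0.8 = 509.82 kPa.
q_ult = 934.12 + 509.82 = 1443.9 kPa.

q_ult ≈ 1440 kPa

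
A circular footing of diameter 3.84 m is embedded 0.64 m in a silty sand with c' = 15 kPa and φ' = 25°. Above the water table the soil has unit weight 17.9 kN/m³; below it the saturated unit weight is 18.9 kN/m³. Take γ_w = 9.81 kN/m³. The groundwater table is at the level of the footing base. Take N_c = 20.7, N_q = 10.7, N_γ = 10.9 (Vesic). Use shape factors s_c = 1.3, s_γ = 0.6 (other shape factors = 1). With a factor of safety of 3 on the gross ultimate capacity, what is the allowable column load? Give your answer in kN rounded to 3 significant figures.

P_all ≈ 2470 kN

q = γ·D_f = 17.9 × 0.64 = 11.456 kPa.
For the ½γBN_γ term take γ' = 18.9 − 9.81 = 9.09 kN/m³ (soil below base is submerged).
c·N_c·s_c = 15 × 20.7 × 1.3 = 403.65 kPa
q·N_q = 11.456 × 10.7 = 122.58 kPa
0.5·γ·B·N_γ·s_γ = 0.5 × 9.09 × 3.84 × 10.9 × 0.6 = 114.14 kPa
q_ult = 403.65 + 122.58 + 114.14 = 640.37 kPa.
Gross allowable pressure q_all = 640.37 / 3 = 213.46 kPa.
Footing area = 11.5812 m², so allowable column load = 213.46 × 11.5812 = 2472.1 kN.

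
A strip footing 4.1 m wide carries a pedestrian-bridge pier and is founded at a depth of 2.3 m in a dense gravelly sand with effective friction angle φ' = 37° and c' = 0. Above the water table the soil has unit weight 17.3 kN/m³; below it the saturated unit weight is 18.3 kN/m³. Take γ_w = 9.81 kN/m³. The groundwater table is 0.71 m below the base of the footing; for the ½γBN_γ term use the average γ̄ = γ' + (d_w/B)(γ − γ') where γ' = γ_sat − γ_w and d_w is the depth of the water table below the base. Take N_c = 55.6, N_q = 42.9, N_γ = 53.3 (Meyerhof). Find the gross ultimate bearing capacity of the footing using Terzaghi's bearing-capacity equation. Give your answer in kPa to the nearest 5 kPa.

q_ult ≈ 2800 kPa

q = γ·D_f = 17.3 × 2.3 = 39.79 kPa.
γ' = 8.49 kN/m³; averaging over the depth B below the base, γ̄ = γ' + (d_w/B)(γ − γ') = 10.016 kN/m³.
q·N_q = 39.79 × 42.9 = 1707 kPa
0.5·γ·B·N_γ = 0.5 × 10.016 × 4.1 × 53.3 = 1094.4 kPa
q_ult = 1707 + 1094.4 = 2801.3 kPa.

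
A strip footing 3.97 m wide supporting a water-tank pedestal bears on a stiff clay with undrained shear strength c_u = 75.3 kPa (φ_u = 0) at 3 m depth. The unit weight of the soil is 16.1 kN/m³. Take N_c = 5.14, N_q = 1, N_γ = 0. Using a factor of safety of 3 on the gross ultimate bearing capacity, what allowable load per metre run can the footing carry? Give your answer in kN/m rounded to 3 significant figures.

≈ 576 kN/m

Overburden at base level: q = 16.1 × 3 = 48.3 kPa.
Cohesion term c·N_c = 75.3 × 5.14 = 387.04 kPa; surcharge term q·N_q = 48.3 × 1 = 48.3 kPa.
q_ult = 387.04 + 48.3 = 435.34 kPa.
Gross allowable pressure q_all = 435.34 / 3 = 145.11 kPa.
Allowable wall load = q_all × B = 145.11 × 3.97 = 576.1 kN per metre run.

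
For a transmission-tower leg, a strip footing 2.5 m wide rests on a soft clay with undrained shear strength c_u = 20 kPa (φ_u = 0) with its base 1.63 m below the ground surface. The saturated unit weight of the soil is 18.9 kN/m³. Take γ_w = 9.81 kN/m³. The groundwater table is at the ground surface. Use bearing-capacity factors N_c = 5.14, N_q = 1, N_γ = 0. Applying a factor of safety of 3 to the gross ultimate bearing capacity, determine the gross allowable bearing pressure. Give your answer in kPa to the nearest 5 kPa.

Water table at ground surface, so effective unit weight γ' = 18.9 − 9.81 = 9.09 kN/m³ is used throughout; overburden q = 9.09 × 1.63 = 14.817 kPa.
Cohesion term c·N_c = 20 × 5.14 = 102.8 kPa; surcharge term q·N_q = 14.817 × 1 = 14.817 kPa.
q_ult = 102.8 + 14.817 = 117.62 kPa.
q_all = q_ult / FS = 117.62 / 3 = 39.206 kPa.

q_all ≈ 40 kPa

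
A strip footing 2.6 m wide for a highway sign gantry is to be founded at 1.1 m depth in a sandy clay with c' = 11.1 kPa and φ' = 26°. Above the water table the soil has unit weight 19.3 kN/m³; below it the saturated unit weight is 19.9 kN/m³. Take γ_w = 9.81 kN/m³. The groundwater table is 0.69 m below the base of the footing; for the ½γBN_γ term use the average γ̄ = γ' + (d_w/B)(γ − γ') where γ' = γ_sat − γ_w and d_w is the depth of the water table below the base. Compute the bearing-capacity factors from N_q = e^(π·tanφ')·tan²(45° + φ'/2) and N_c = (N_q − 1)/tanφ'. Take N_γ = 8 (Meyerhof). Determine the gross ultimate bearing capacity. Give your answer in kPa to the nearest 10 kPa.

q_ult ≈ 630 kPa

tan26° = 0.4877, so N_q = e^(π×0.4877)·tan²(58°) = 4.629 × 2.561 = 11.85.
N_c = (11.85 − 1)/tan26° = 22.25.
q = γ·D_f = 19.3 × 1.1 = 21.23 kPa.
γ' = 10.09 kN/m³; averaging over the depth B below the base, γ̄ = γ' + (d_w/B)(γ − γ') = 12.534 kN/m³.
c·N_c = 11.1 × 22.254 = 247.02 kPa
q·N_q = 21.23 × 11.854 = 251.66 kPa
0.5·γ·B·N_γ = 0.5 × 12.534 × 2.6 × 8 = 130.36 kPa
q_ult = 247.02 + 251.66 + 130.36 = 629.04 kPa.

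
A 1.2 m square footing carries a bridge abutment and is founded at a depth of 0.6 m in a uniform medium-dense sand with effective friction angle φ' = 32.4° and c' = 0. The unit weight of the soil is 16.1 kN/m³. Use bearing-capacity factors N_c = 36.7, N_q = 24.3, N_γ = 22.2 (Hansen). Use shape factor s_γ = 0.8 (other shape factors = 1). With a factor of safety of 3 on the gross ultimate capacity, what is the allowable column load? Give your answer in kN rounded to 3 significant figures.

Effective surcharge at the founding depth q = γ·D_f = 16.1 × 0.6 = 9.66 kPa.
q_ult = q·N_q + 0.5·γ·B·N_γ·s_γ
     = 9.66 × 24.3 + 0.5 × 16.1 × 1.2 × 22.2 × 0.8
     = 234.74 + 171.56 = 406.3 kPa.
Gross allowable pressure q_all = 406.3 / 3 = 135.43 kPa.
Footing area = 1.44 m², so allowable column load = 135.43 × 1.44 = 195.02 kN.

P_all ≈ 195 kN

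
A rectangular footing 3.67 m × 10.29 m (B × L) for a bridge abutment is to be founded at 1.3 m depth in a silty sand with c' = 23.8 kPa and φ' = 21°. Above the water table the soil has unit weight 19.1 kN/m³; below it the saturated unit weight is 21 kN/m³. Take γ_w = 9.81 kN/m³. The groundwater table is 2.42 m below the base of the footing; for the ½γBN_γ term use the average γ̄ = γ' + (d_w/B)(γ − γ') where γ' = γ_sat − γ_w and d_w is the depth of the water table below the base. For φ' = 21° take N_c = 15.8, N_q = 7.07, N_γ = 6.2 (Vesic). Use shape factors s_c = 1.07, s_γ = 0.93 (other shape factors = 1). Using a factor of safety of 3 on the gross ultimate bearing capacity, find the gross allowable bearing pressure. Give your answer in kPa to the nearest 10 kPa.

Effective surcharge at the founding depth q = γ·D_f = 19.1 × 1.3 = 24.83 kPa.
With d_w = 2.42 m < B, γ̄ = 11.19 + (2.42/3.67) × (19.1 − 11.19) = 16.406 kN/m³.
q_ult = c·N_c·s_c + q·N_q + 0.5·γ·B·N_γ·s_γ
     = 23.8 × 15.8 × 1.07 + 24.83 × 7.07 + 0.5 × 16.406 × 3.67 × 6.2 × 0.93
     = 402.36 + 175.55 + 173.58 = 751.49 kPa.
q_all = 751.49 / 3 = 250.5 kPa.

q_all ≈ 250 kPa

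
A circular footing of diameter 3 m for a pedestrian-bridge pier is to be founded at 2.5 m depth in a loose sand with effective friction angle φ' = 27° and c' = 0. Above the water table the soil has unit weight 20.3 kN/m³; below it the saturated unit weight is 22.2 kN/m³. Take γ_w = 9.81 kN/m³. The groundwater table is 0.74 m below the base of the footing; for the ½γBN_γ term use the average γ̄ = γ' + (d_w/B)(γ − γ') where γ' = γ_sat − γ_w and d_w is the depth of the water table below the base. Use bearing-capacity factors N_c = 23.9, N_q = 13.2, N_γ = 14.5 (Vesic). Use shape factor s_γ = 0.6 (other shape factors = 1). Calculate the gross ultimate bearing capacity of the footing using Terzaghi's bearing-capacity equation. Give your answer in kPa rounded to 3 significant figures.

Overburden at base level: q = 20.3 × 2.5 = 50.75 kPa.
The water table is 0.74 m below the base (< B = 3 m), so the ½γBN_γ term uses γ̄ = γ' + (d_w/B)(γ − γ') = 12.39 + (0.74/3)(20.3 − 12.39) = 14.341 kN/m³.
Surcharge term q·N_q = 50.75 × 13.2 = 669.9 kPa; self-weight term 0.5·γ·B·N_γ·s_γ = 0.5 × 14.341 × 3 × 14.5 × 0.6 = 187.15 kPa.
q_ult = 669.9 + 187.15 = 857.05 kPa.

q_ult ≈ 857 kPa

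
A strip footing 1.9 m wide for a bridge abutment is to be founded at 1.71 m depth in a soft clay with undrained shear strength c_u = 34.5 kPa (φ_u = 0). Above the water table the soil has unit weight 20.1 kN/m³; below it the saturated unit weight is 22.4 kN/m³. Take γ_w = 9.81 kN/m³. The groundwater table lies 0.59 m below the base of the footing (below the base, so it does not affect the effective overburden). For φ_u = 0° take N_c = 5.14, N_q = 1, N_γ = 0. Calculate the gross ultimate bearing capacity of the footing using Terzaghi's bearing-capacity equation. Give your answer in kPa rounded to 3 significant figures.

Overburden at base level: q = 20.1 × 1.71 = 34.371 kPa.
Cohesion term c·N_c = 34.5 × 5.14 = 177.33 kPa; surcharge term q·N_q = 34.371 × 1 = 34.371 kPa.
q_ult = 177.33 + 34.371 = 211.7 kPa.

q_ult ≈ 212 kPa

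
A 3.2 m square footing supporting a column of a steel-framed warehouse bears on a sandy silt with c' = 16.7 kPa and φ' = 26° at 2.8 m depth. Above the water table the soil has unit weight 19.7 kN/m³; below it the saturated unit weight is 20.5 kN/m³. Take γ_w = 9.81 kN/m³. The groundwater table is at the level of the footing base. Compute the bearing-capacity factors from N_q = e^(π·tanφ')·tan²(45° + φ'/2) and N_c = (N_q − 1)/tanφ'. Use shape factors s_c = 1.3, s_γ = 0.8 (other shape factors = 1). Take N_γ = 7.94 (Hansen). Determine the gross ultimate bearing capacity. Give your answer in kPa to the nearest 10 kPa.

q_ult ≈ 1250 kPa

tan26° = 0.4877, so N_q = e^(π×0.4877)·tan²(58°) = 4.629 × 2.561 = 11.85.
N_c = (11.85 − 1)/tan26° = 22.25.
Overburden at base level: q = 19.7 × 2.8 = 55.16 kPa.
Below the base the soil is submerged, so the ½γBN_γ term uses γ' = 20.5 − 9.81 = 10.69 kN/m³.
Cohesion term c·N_c·s_c = 16.7 × 22.254 × 1.3 = 483.14 kPa; surcharge term q·N_q = 55.16 × 11.854 = 653.88 kPa; self-weight term 0.5·γ·B·N_γ·s_γ = 0.5 × 10.69 × 3.2 × 7.94 × 0.8 = 108.64 kPa.
q_ult = 483.14 + 653.88 + 108.64 = 1245.7 kPa.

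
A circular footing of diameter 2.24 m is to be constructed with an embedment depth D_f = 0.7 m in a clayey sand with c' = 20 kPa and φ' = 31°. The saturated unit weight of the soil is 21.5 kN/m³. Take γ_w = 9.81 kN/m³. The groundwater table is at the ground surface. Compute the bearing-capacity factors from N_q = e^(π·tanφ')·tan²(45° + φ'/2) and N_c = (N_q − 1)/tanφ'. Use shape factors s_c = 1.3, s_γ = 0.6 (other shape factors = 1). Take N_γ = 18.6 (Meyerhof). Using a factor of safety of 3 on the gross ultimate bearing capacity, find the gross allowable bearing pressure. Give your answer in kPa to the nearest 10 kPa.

q_all ≈ 390 kPa

N_q = e^(π·tan31°)·tan²(60.5°) = 20.63; N_c = (N_q − 1)/tanφ' = 32.67.
Water table at ground surface, so effective unit weight γ' = 21.5 − 9.81 = 11.69 kN/m³ is used throughout; overburden q = 11.69 × 0.7 = 8.183 kPa; the same γ' applies in the ½γBN_γ term.
Cohesion term c·N_c·s_c = 20 × 32.671 × 1.3 = 849.45 kPa; surcharge term q·N_q = 8.183 × 20.631 = 168.82 kPa; self-weight term 0.5·γ·B·N_γ·s_γ = 0.5 × 11.69 × 2.24 × 18.6 × 0.6 = 146.12 kPa.
q_ult = 849.45 + 168.82 + 146.12 = 1164.4 kPa.
q_all = 1164.4 / 3 = 388.13 kPa.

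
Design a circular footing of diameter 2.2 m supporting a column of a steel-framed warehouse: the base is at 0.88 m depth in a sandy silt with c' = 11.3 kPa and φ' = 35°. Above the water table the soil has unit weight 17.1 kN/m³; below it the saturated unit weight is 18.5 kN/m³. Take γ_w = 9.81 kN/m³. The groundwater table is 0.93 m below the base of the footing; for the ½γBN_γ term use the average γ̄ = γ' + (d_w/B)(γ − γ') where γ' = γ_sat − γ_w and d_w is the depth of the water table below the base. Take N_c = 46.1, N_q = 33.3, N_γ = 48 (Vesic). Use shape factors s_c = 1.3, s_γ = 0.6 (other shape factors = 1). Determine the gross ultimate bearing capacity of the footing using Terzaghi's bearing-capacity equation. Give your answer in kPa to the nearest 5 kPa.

Effective surcharge at the founding depth q = γ·D_f = 17.1 × 0.88 = 15.048 kPa.
With d_w = 0.93 m < B, γ̄ = 8.69 + (0.93/2.2) × (17.1 − 8.69) = 12.245 kN/m³.
q_ult = c·N_c·s_c + q·N_q + 0.5·γ·B·N_γ·s_γ
     = 11.3 × 46.1 × 1.3 + 15.048 × 33.3 + 0.5 × 12.245 × 2.2 × 48 × 0.6
     = 677.21 + 501.1 + 387.93 = 1566.2 kPa.

q_ult ≈ 1565 kPa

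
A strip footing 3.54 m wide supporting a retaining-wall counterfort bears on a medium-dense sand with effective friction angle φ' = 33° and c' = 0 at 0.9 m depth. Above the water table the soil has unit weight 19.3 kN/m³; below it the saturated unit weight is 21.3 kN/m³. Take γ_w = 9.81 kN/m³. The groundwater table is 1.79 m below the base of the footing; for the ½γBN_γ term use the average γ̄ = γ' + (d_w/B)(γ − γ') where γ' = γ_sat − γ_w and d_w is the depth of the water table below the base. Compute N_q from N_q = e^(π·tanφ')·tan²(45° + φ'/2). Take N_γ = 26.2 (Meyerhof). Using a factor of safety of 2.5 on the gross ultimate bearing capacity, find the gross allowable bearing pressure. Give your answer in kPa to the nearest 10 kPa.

q_all ≈ 470 kPa

N_q = e^(π·tan33°)·tan²(61.5°) = 26.09.
q = γ·D_f = 19.3 × 0.9 = 17.37 kPa.
γ' = 11.49 kN/m³; averaging over the depth B below the base, γ̄ = γ' + (d_w/B)(γ − γ') = 15.439 kN/m³.
q·N_q = 17.37 × 26.092 = 453.22 kPa
0.5·γ·B·N_γ = 0.5 × 15.439 × 3.54 × 26.2 = 715.97 kPa
q_ult = 453.22 + 715.97 = 1169.2 kPa.
q_all = 1169.2 / 2.5 = 467.68 kPa.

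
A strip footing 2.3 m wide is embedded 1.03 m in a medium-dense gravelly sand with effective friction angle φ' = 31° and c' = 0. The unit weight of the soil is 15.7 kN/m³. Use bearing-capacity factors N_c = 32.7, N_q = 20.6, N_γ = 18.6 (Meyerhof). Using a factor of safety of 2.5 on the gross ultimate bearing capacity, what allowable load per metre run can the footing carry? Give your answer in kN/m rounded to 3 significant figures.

≈ 615 kN/m

Effective surcharge at the founding depth q = γ·D_f = 15.7 × 1.03 = 16.171 kPa.
q_ult = q·N_q + 0.5·γ·B·N_γ
     = 16.171 × 20.6 + 0.5 × 15.7 × 2.3 × 18.6
     = 333.12 + 335.82 = 668.95 kPa.
Gross allowable pressure q_all = 668.95 / 2.5 = 267.58 kPa.
Allowable wall load = q_all × B = 267.58 × 2.3 = 615.43 kN per metre run.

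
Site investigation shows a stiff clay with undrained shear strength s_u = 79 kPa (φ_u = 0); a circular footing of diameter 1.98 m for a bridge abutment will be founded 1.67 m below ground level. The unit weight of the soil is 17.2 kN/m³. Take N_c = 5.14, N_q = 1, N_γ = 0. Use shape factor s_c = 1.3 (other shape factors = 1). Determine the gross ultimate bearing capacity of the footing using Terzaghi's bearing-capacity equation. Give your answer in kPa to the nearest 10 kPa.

q_ult ≈ 560 kPa

Effective surcharge at the founding depth q = γ·D_f = 17.2 × 1.67 = 28.724 kPa.
q_ult = c·N_c·s_c + q·N_q
     = 79 × 5.14 × 1.3 + 28.724 × 1
     = 527.88 + 28.724 = 556.6 kPa.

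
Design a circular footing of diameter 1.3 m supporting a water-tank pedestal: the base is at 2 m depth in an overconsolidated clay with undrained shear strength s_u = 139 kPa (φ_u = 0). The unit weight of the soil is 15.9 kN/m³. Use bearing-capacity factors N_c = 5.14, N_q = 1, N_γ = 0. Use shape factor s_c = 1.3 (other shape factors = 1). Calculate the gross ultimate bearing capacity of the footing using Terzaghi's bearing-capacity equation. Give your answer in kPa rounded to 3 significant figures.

q_ult ≈ 961 kPa

Effective surcharge at the founding depth q = γ·D_f = 15.9 × 2 = 31.8 kPa.
q_ult = c·N_c·s_c + q·N_q
     = 139 × 5.14 × 1.3 + 31.8 × 1
     = 928.8 + 31.8 = 960.6 kPa.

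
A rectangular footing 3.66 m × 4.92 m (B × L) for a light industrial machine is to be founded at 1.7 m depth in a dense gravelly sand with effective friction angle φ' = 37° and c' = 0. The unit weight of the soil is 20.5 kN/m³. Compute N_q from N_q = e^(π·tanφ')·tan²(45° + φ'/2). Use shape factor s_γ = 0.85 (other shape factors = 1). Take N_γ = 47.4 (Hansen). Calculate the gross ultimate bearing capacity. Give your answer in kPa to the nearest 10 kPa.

q_ult ≈ 3010 kPa

tan37° = 0.7536, so N_q = e^(π×0.7536)·tan²(63.5°) = 10.669 × 4.023 = 42.92.
Effective surcharge at the founding depth q = γ·D_f = 20.5 × 1.7 = 34.85 kPa.
q_ult = q·N_q + 0.5·γ·B·N_γ·s_γ
     = 34.85 × 42.92 + 0.5 × 20.5 × 3.66 × 47.4 × 0.85
     = 1495.8 + 1511.5 = 3007.2 kPa.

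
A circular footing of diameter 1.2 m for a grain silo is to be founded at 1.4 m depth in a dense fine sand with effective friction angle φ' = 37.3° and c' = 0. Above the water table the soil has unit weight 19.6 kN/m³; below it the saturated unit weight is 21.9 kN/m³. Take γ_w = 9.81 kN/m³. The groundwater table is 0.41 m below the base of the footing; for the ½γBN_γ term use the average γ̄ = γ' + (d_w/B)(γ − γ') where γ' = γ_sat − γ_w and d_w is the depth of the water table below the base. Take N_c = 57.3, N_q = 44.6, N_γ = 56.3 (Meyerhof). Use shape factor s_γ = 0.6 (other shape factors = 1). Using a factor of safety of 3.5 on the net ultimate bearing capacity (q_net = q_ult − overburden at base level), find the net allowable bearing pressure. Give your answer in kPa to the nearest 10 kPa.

q_all(net) ≈ 430 kPa

Overburden at base level: q = 19.6 × 1.4 = 27.44 kPa.
The water table is 0.41 m below the base (< B = 1.2 m), so the ½γBN_γ term uses γ̄ = γ' + (d_w/B)(γ − γ') = 12.09 + (0.41/1.2)(19.6 − 12.09) = 14.656 kN/m³.
Surcharge term q·N_q = 27.44 × 44.6 = 1223.8 kPa; self-weight term 0.5·γ·B·N_γ·s_γ = 0.5 × 14.656 × 1.2 × 56.3 × 0.6 = 297.05 kPa.
q_ult = 1223.8 + 297.05 = 1520.9 kPa.
q_net = 1520.9 − 27.44 = 1493.4 kPa.
q_all(net) = 1493.4 / 3.5 = 426.69 kPa.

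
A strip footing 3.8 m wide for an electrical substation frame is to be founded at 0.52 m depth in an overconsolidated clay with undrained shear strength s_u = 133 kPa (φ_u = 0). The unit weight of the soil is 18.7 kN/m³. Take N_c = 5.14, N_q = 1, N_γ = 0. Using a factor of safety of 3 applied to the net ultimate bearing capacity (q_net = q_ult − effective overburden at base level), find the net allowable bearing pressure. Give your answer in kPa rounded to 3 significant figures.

q_all(net) ≈ 228 kPa

Overburden at base level: q = 18.7 × 0.52 = 9.724 kPa.
Cohesion term c·N_c = 133 × 5.14 = 683.62 kPa; surcharge term q·N_q = 9.724 × 1 = 9.724 kPa.
q_ult = 683.62 + 9.724 = 693.34 kPa.
Net ultimate: q_net = 693.34 − 9.724 = 683.62 kPa.
q_all(net) = 683.62 / 3 = 227.87 kPa.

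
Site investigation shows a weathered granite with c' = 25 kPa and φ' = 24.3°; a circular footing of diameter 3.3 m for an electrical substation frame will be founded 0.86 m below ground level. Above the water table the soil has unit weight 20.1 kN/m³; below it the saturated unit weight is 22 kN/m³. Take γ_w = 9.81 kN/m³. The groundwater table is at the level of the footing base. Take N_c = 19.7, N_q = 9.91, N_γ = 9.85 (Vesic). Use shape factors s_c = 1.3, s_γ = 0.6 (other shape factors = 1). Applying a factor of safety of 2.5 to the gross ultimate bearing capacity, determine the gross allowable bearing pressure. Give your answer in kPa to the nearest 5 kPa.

q_all ≈ 370 kPa

q = γ·D_f = 20.1 × 0.86 = 17.286 kPa.
For the ½γBN_γ term take γ' = 22 − 9.81 = 12.19 kN/m³ (soil below base is submerged).
c·N_c·s_c = 25 × 19.7 × 1.3 = 640.25 kPa
q·N_q = 17.286 × 9.91 = 171.3 kPa
0.5·γ·B·N_γ·s_γ = 0.5 × 12.19 × 3.3 × 9.85 × 0.6 = 118.87 kPa
q_ult = 640.25 + 171.3 + 118.87 = 930.43 kPa.
q_all = q_ult / FS = 930.43 / 2.5 = 372.17 kPa.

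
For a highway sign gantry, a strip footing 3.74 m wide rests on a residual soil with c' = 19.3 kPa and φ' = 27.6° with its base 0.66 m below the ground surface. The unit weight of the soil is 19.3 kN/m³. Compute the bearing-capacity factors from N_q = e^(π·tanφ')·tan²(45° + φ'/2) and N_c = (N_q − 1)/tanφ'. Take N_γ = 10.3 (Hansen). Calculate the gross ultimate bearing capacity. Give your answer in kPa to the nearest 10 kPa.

q_ult ≈ 1030 kPa

tan27.6° = 0.5228, so N_q = e^(π×0.5228)·tan²(58.8°) = 5.167 × 2.726 = 14.09.
N_c = (14.09 − 1)/tan27.6° = 25.04.
q = γ·D_f = 19.3 × 0.66 = 12.738 kPa.
c·N_c = 19.3 × 25.037 = 483.21 kPa
q·N_q = 12.738 × 14.089 = 179.46 kPa
0.5·γ·B·N_γ = 0.5 × 19.3 × 3.74 × 10.3 = 371.74 kPa
q_ult = 483.21 + 179.46 + 371.74 = 1034.4 kPa.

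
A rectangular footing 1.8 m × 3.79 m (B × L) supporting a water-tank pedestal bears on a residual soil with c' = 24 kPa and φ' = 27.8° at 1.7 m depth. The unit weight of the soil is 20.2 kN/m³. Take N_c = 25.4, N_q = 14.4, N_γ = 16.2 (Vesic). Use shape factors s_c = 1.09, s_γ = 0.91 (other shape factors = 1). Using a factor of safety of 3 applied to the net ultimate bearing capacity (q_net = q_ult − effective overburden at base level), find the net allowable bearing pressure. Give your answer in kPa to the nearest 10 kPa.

q_all(net) ≈ 460 kPa

Effective surcharge at the founding depth q = γ·D_f = 20.2 × 1.7 = 34.34 kPa.
q_ult = c·N_c·s_c + q·N_q + 0.5·γ·B·N_γ·s_γ
     = 24 × 25.4 × 1.09 + 34.34 × 14.4 + 0.5 × 20.2 × 1.8 × 16.2 × 0.91
     = 664.46 + 494.5 + 268.01 = 1427 kPa.
Net ultimate: q_net = 1427 − 34.34 = 1392.6 kPa.
q_all(net) = 1392.6 / 3 = 464.21 kPa.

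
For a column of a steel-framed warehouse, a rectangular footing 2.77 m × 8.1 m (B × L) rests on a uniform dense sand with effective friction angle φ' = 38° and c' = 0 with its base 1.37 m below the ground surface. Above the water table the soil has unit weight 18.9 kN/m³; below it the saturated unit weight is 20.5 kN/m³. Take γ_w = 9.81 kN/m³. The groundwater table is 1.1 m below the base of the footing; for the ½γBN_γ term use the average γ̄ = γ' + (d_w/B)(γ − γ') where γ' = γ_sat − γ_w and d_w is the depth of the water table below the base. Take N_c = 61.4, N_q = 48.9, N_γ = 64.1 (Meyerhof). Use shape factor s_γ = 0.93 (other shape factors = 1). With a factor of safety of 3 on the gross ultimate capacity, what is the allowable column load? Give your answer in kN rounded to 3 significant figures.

P_all ≈ 18100 kN

q = γ·D_f = 18.9 × 1.37 = 25.893 kPa.
γ' = 10.69 kN/m³; averaging over the depth B below the base, γ̄ = γ' + (d_w/B)(γ − γ') = 13.95 kN/m³.
q·N_q = 25.893 × 48.9 = 1266.2 kPa
0.5·γ·B·N_γ·s_γ = 0.5 × 13.95 × 2.77 × 64.1 × 0.93 = 1151.8 kPa
q_ult = 1266.2 + 1151.8 = 2418 kPa.
Gross allowable pressure q_all = 2418 / 3 = 805.99 kPa.
Footing area = 22.437 m², so allowable column load = 805.99 × 22.437 = 18084 kN.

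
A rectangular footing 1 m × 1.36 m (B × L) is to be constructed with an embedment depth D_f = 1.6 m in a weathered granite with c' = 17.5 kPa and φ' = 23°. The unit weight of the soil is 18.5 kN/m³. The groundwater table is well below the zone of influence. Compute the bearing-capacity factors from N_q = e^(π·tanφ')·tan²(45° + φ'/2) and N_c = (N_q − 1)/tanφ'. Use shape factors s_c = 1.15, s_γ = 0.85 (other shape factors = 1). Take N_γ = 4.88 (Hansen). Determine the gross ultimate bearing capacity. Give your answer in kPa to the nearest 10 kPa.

tan23° = 0.4245, so N_q = e^(π×0.4245)·tan²(56.5°) = 3.794 × 2.283 = 8.66.
N_c = (8.66 − 1)/tan23° = 18.05.
q = γ·D_f = 18.5 × 1.6 = 29.6 kPa.
c·N_c·s_c = 17.5 × 18.049 × 1.15 = 363.23 kPa
q·N_q = 29.6 × 8.6612 = 256.37 kPa
0.5·γ·B·N_γ·s_γ = 0.5 × 18.5 × 1 × 4.88 × 0.85 = 38.369 kPa
q_ult = 363.23 + 256.37 + 38.369 = 657.97 kPa.

q_ult ≈ 660 kPa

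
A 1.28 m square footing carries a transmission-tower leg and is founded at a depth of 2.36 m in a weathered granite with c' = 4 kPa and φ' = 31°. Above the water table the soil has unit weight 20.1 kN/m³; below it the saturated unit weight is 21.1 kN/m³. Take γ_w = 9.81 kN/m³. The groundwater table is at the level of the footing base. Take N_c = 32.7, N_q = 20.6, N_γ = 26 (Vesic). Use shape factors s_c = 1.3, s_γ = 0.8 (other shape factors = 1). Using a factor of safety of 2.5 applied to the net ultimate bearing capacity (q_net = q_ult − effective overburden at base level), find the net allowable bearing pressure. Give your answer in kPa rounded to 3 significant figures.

Effective surcharge at the founding depth q = γ·D_f = 20.1 × 2.36 = 47.436 kPa.
The water table coincides with the base, so in the self-weight term γ → γ' = 11.29 kN/m³.
q_ult = c·N_c·s_c + q·N_q + 0.5·γ·B·N_γ·s_γ
     = 4 × 32.7 × 1.3 + 47.436 × 20.6 + 0.5 × 11.29 × 1.28 × 26 × 0.8
     = 170.04 + 977.18 + 150.29 = 1297.5 kPa.
Net ultimate: q_net = 1297.5 − 47.436 = 1250.1 kPa.
q_all(net) = 1250.1 / 2.5 = 500.03 kPa.

q_all(net) ≈ 500 kPa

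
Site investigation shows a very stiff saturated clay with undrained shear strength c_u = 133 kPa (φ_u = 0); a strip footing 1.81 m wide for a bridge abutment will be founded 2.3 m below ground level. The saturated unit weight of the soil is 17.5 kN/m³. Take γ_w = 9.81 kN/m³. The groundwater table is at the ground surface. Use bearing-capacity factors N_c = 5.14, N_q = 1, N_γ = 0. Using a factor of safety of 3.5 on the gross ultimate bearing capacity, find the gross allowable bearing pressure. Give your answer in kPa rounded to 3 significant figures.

Water table at ground surface, so effective unit weight γ' = 17.5 − 9.81 = 7.69 kN/m³ is used throughout; overburden q = 7.69 × 2.3 = 17.687 kPa.
Cohesion term c·N_c = 133 × 5.14 = 683.62 kPa; surcharge term q·N_q = 17.687 × 1 = 17.687 kPa.
q_ult = 683.62 + 17.687 = 701.31 kPa.
q_all = 701.31 / 3.5 = 200.37 kPa.

q_all ≈ 200 kPa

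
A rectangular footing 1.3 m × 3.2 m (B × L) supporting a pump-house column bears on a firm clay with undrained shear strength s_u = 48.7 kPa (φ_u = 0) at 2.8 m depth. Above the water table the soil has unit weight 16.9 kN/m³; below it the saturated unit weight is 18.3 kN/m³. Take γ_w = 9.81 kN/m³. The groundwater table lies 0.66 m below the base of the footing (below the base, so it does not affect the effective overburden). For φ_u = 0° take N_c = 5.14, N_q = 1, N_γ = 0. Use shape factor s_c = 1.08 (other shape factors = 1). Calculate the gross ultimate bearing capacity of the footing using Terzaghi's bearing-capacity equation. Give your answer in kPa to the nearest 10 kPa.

q_ult ≈ 320 kPa

q = γ·D_f = 16.9 × 2.8 = 47.32 kPa.
c·N_c·s_c = 48.7 × 5.14 × 1.08 = 270.34 kPa
q·N_q = 47.32 × 1 = 47.32 kPa
q_ult = 270.34 + 47.32 = 317.66 kPa.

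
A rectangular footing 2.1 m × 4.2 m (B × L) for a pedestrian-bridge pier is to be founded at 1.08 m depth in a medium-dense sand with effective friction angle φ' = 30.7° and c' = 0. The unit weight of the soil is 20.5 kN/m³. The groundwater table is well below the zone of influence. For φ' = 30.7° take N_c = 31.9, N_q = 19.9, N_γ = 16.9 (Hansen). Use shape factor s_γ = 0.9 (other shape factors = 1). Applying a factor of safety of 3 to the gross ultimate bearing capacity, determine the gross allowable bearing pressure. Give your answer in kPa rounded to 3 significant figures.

q_all ≈ 256 kPa

q = γ·D_f = 20.5 × 1.08 = 22.14 kPa.
q·N_q = 22.14 × 19.9 = 440.59 kPa
0.5·γ·B·N_γ·s_γ = 0.5 × 20.5 × 2.1 × 16.9 × 0.9 = 327.4 kPa
q_ult = 440.59 + 327.4 = 767.98 kPa.
q_all = q_ult / FS = 767.98 / 3 = 255.99 kPa.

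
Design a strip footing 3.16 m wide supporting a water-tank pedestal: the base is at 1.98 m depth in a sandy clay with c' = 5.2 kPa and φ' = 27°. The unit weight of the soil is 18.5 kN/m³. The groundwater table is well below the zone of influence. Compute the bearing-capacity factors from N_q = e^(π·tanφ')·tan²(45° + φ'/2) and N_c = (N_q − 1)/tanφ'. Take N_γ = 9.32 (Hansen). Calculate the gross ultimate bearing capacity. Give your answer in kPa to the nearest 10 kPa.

tan27° = 0.5095, so N_q = e^(π×0.5095)·tan²(58.5°) = 4.957 × 2.663 = 13.2.
N_c = (13.2 − 1)/tan27° = 23.94.
Overburden at base level: q = 18.5 × 1.98 = 36.63 kPa.
Cohesion term c·N_c = 5.2 × 23.942 = 124.5 kPa; surcharge term q·N_q = 36.63 × 13.199 = 483.48 kPa; self-weight term 0.5·γ·B·N_γ = 0.5 × 18.5 × 3.16 × 9.32 = 272.42 kPa.
q_ult = 124.5 + 483.48 + 272.42 = 880.41 kPa.

q_ult ≈ 880 kPa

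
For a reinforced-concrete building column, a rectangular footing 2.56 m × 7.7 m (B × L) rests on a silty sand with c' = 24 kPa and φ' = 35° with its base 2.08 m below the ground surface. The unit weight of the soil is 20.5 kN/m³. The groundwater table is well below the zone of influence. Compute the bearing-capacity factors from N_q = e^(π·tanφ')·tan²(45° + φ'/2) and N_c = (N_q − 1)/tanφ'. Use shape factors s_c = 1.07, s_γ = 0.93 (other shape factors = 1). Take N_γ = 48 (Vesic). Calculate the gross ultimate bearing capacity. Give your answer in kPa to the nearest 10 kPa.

tan35° = 0.7002, so N_q = e^(π×0.7002)·tan²(62.5°) = 9.023 × 3.69 = 33.3.
N_c = (33.3 − 1)/tan35° = 46.12.
Effective surcharge at the founding depth q = γ·D_f = 20.5 × 2.08 = 42.64 kPa.
q_ult = c·N_c·s_c + q·N_q + 0.5·γ·B·N_γ·s_γ
     = 24 × 46.124 × 1.07 + 42.64 × 33.296 + 0.5 × 20.5 × 2.56 × 48 × 0.93
     = 1184.5 + 1419.7 + 1171.4 = 3775.6 kPa.

q_ult ≈ 3780 kPa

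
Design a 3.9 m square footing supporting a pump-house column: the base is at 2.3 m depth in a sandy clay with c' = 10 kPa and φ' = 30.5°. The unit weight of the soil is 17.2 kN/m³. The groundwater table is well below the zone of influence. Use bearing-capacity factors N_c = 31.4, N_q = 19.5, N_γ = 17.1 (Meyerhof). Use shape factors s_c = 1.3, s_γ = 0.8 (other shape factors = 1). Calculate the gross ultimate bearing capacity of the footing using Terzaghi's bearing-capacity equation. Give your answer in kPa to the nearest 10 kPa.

q_ult ≈ 1640 kPa

Effective surcharge at the founding depth q = γ·D_f = 17.2 × 2.3 = 39.56 kPa.
q_ult = c·N_c·s_c + q·N_q + 0.5·γ·B·N_γ·s_γ
     = 10 × 31.4 × 1.3 + 39.56 × 19.5 + 0.5 × 17.2 × 3.9 × 17.1 × 0.8
     = 408.2 + 771.42 + 458.83 = 1638.4 kPa.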